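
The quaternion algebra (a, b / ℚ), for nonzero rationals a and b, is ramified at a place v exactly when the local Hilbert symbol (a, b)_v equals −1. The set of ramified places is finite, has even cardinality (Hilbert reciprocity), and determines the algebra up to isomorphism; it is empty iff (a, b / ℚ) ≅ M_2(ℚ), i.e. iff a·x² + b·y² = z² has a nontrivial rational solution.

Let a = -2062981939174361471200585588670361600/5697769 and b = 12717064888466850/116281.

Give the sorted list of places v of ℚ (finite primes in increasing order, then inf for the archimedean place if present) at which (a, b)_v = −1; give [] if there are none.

[29, 41]

Mod squares: a ≡ -1011839, b ≡ 68034. Check v ∈ {∞, 2, 3, 5, 7, 11, 17, 19, 23, 29, 31, 37, 41}.
v=31: a=31^-2·(≡1), b=31^-2·(≡1) mod 31; (1|31)=+1, (1|31)=+1; (−1)^{-2·-2·15}·(+1)^-2·(+1)^-2 = +1.
v=29: a=29^3·(≡25), b=29^1·(≡8) mod 29; (25|29)=+1, (8|29)=-1; (−1)^{3·1·14}·(+1)^1·(-1)^3 = -1.
v=∞: -1011839 < 0 and 68034 > 0  ⇒  (a,b)_∞ = +1.
v=11: a=11^-2·(≡2), b=11^-2·(≡8) mod 11; (2|11)=-1, (8|11)=-1; (−1)^{-2·-2·5}·(-1)^-2·(-1)^-2 = +1.
v=3: a=3^4·(≡1), b=3^3·(≡1) mod 3; (1|3)=+1, (1|3)=+1; (−1)^{4·3·1}·(+1)^3·(+1)^4 = +1.
v=7: a=7^-2·(≡2), b=7^0·(≡4) mod 7; (2|7)=+1, (4|7)=+1; (−1)^{-2·0·3}·(+1)^0·(+1)^-2 = +1.
v=2: v_2(a)=12, v_2(b)=1; units ≡ 1, 1 (mod 8); ε·ε+αω+βω = 0·0+12·0+1·0 ≡ 0  ⇒  (a,b)_2 = +1.
v=37: a=37^5·(≡10), b=37^2·(≡33) mod 37; (10|37)=+1, (33|37)=+1; (−1)^{5·2·18}·(+1)^2·(+1)^5 = +1.
v=23: a=23^3·(≡9), b=23^1·(≡22) mod 23; (9|23)=+1, (22|23)=-1; (−1)^{3·1·11}·(+1)^1·(-1)^3 = +1.
v=41: a=41^5·(≡22), b=41^2·(≡28) mod 41; (22|41)=-1, (28|41)=-1; (−1)^{5·2·20}·(-1)^2·(-1)^5 = -1.
v=17: a=17^2·(≡13), b=17^1·(≡7) mod 17; (13|17)=+1, (7|17)=-1; (−1)^{2·1·8}·(+1)^1·(-1)^2 = +1.
v=19: a=19^2·(≡17), b=19^2·(≡2) mod 19; (17|19)=+1, (2|19)=-1; (−1)^{2·2·9}·(+1)^2·(-1)^2 = +1.
v=5: a=5^2·(≡4), b=5^2·(≡4) mod 5; (4|5)=+1, (4|5)=+1; (−1)^{2·2·2}·(+1)^2·(+1)^2 = +1.
|Ram(-1011839, 68034)| = 2, even; anisotropic at {29, 41}.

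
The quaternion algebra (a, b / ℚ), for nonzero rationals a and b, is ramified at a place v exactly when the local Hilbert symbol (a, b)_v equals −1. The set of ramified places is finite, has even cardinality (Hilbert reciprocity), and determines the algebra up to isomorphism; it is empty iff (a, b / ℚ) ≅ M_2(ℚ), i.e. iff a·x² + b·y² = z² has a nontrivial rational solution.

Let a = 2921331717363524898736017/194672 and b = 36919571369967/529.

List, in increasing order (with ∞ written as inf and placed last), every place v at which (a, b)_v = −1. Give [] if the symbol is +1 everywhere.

Mod squares: a ≡ 16031, b ≡ 143. Check v ∈ {∞, 2, 3, 11, 13, 17, 23, 41}.
v=2: v_2(a)=-4, v_2(b)=0; units ≡ 7, 7 (mod 8); ε·ε+αω+βω = 1·1+-4·0+0·0 ≡ 1  ⇒  (a,b)_2 = -1.
v=41: a=41^3·(≡35), b=41^2·(≡10) mod 41; (35|41)=-1, (10|41)=+1; (−1)^{3·2·20}·(-1)^2·(+1)^3 = +1.
v=3: a=3^20·(≡2), b=3^12·(≡2) mod 3; (2|3)=-1, (2|3)=-1; (−1)^{20·12·1}·(-1)^12·(-1)^20 = +1.
v=13: a=13^2·(≡7), b=13^1·(≡6) mod 13; (7|13)=-1, (6|13)=-1; (−1)^{2·1·6}·(-1)^1·(-1)^2 = -1.
v=17: a=17^3·(≡13), b=17^2·(≡6) mod 17; (13|17)=+1, (6|17)=-1; (−1)^{3·2·8}·(+1)^2·(-1)^3 = -1.
v=11: a=11^4·(≡5), b=11^1·(≡2) mod 11; (5|11)=+1, (2|11)=-1; (−1)^{4·1·5}·(+1)^1·(-1)^4 = +1.
v=23: a=23^-3·(≡19), b=23^-2·(≡22) mod 23; (19|23)=-1, (22|23)=-1; (−1)^{-3·-2·11}·(-1)^-2·(-1)^-3 = -1.
v=∞: 16031 > 0 and 143 > 0  ⇒  (a,b)_∞ = +1.
|Ram(16031, 143)| = 4, even; anisotropic at {2, 13, 17, 23}.

[2, 13, 17, 23]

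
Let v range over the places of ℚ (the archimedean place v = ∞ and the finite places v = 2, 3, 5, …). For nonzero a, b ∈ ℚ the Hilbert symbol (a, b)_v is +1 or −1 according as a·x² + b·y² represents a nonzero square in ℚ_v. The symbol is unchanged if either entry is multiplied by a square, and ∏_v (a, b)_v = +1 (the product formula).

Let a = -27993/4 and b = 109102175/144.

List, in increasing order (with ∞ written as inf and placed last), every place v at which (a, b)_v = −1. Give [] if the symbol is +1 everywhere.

(a, b) ≡ (-27993, 527) mod (ℚ^×)²; places V = {2, 3, 5, 7, 13, 17, 31, 43, ∞}.
(a,b)_∞: sgn(-27993)=−, sgn(527)=+, so +1.
(a,b)_13: α=0, u≡12; β=2, v≡8 (mod 13); (12|13)=+1, (8|13)=-1; sign (−1)^0·+1^2·-1^0 = +1.
(a,b)_43: α=1, u≡20; β=0, v≡14 (mod 43); (20|43)=-1, (14|43)=+1; sign (−1)^0·-1^0·+1^1 = +1.
(a,b)_17: α=0, u≡10; β=1, v≡11 (mod 17); (10|17)=-1, (11|17)=-1; sign (−1)^0·-1^1·-1^0 = -1.
(a,b)_3: α=1, u≡2; β=-2, v≡2 (mod 3); (2|3)=-1, (2|3)=-1; sign (−1)^0·-1^-2·-1^1 = -1.
(a,b)_31: α=1, u≡30; β=1, v≡23 (mod 31); (30|31)=-1, (23|31)=-1; sign (−1)^1·-1^1·-1^1 = -1.
(a,b)_2: α=-2, β=-4; u≡7, v≡7 (mod 8); ε(u)ε(v)=1·1, αω(v)=-2·0, βω(u)=-4·0; sum ≡ 1  ⇒  -1.
(a,b)_5: α=0, u≡3; β=2, v≡3 (mod 5); (3|5)=-1, (3|5)=-1; sign (−1)^0·-1^2·-1^0 = +1.
(a,b)_7: α=1, u≡3; β=2, v≡2 (mod 7); (3|7)=-1, (2|7)=+1; sign (−1)^0·-1^2·+1^1 = +1.
|Ram(-27993, 527)| = 4, even; anisotropic at {2, 3, 17, 31}.

[2, 3, 17, 31]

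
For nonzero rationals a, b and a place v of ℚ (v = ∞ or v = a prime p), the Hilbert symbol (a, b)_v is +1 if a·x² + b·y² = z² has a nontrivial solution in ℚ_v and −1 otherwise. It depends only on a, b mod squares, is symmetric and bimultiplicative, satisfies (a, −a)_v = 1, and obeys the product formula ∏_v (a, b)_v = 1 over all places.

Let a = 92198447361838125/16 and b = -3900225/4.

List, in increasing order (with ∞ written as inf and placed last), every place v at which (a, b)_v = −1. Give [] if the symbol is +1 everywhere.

(a, b) ≡ (6061, -156009) mod (ℚ^×)²; places V = {2, 3, 5, 7, 11, 17, 19, 23, 29, ∞}.
(a,b)_17: α=2, u≡1; β=1, v≡6 (mod 17); (1|17)=+1, (6|17)=-1; sign (−1)^0·+1^1·-1^2 = +1.
(a,b)_3: α=2, u≡1; β=1, v≡2 (mod 3); (1|3)=+1, (2|3)=-1; sign (−1)^0·+1^1·-1^2 = +1.
(a,b)_5: α=4, u≡1; β=2, v≡4 (mod 5); (1|5)=+1, (4|5)=+1; sign (−1)^0·+1^2·+1^4 = +1.
(a,b)_19: α=3, u≡14; β=1, v≡5 (mod 19); (14|19)=-1, (5|19)=+1; sign (−1)^1·-1^1·+1^3 = +1.
(a,b)_29: α=1, u≡1; β=0, v≡18 (mod 29); (1|29)=+1, (18|29)=-1; sign (−1)^0·+1^0·-1^1 = -1.
(a,b)_2: α=-4, β=-2; u≡5, v≡7 (mod 8); ε(u)ε(v)=0·1, αω(v)=-4·0, βω(u)=-2·1; sum ≡ 0  ⇒  +1.
(a,b)_23: α=2, u≡12; β=1, v≡1 (mod 23); (12|23)=+1, (1|23)=+1; sign (−1)^0·+1^1·+1^2 = +1.
(a,b)_11: α=1, u≡9; β=0, v≡3 (mod 11); (9|11)=+1, (3|11)=+1; sign (−1)^0·+1^0·+1^1 = +1.
(a,b)_7: α=2, u≡6; β=1, v≡1 (mod 7); (6|7)=-1, (1|7)=+1; sign (−1)^0·-1^1·+1^2 = -1.
(a,b)_∞: sgn(6061)=+, sgn(-156009)=−, so +1.
Ram(6061, -156009) = {7, 29}; no ℚ_7-point on the conic.

[7, 29]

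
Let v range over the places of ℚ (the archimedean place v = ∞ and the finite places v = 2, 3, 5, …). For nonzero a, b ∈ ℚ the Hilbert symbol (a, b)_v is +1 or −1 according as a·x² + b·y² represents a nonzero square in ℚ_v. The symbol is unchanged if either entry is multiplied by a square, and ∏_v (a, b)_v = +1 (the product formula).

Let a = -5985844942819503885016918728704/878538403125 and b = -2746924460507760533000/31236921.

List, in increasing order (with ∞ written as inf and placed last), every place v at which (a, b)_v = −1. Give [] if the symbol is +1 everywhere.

(a, b) ≡ (-170170, -27170) mod (ℚ^×)²; places V = {2, 3, 5, 7, 11, 13, 17, 19, 23, 41, ∞}.
(a,b)_23: α=-2, u≡22; β=-2, v≡16 (mod 23); (22|23)=-1, (16|23)=+1; sign (−1)^0·-1^-2·+1^-2 = +1.
(a,b)_13: α=1, u≡10; β=1, v≡9 (mod 13); (10|13)=+1, (9|13)=+1; sign (−1)^0·+1^1·+1^1 = +1.
(a,b)_41: α=2, u≡9; β=2, v≡35 (mod 41); (9|41)=+1, (35|41)=-1; sign (−1)^0·+1^2·-1^2 = +1.
(a,b)_5: α=-5, u≡4; β=3, v≡1 (mod 5); (4|5)=+1, (1|5)=+1; sign (−1)^0·+1^3·+1^-5 = +1.
(a,b)_19: α=4, u≡10; β=3, v≡2 (mod 19); (10|19)=-1, (2|19)=-1; sign (−1)^0·-1^3·-1^4 = -1.
(a,b)_7: α=15, u≡1; β=8, v≡4 (mod 7); (1|7)=+1, (4|7)=+1; sign (−1)^0·+1^8·+1^15 = +1.
(a,b)_17: α=3, u≡14; β=2, v≡4 (mod 17); (14|17)=-1, (4|17)=+1; sign (−1)^0·-1^2·+1^3 = +1.
(a,b)_3: α=-12, u≡2; β=-10, v≡1 (mod 3); (2|3)=-1, (1|3)=+1; sign (−1)^0·-1^-10·+1^-12 = +1.
(a,b)_∞: sgn(-170170)=−, sgn(-27170)=−, so -1.
(a,b)_2: α=13, β=3; u≡3, v≡7 (mod 8); ε(u)ε(v)=1·1, αω(v)=13·0, βω(u)=3·1; sum ≡ 0  ⇒  +1.
(a,b)_11: α=1, u≡8; β=1, v≡1 (mod 11); (8|11)=-1, (1|11)=+1; sign (−1)^1·-1^1·+1^1 = +1.
(-170170, -27170 / ℚ) ramifies at {19, ∞}: a division algebra.

[19, inf]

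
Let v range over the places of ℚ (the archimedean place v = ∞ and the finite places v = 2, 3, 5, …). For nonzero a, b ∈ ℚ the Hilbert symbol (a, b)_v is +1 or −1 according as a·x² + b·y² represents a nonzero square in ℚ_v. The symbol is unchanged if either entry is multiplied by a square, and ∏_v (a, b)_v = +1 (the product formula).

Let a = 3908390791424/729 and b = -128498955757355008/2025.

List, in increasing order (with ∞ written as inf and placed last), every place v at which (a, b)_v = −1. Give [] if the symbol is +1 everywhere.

[7, 17]

Mod squares: a ≡ 370481, b ≡ -2426053. Check v ∈ {∞, 2, 3, 5, 7, 17, 19, 29, 31, 37}.
v=31: a=31^1·(≡18), b=31^2·(≡18) mod 31; (18|31)=+1, (18|31)=+1; (−1)^{1·2·15}·(+1)^2·(+1)^1 = +1.
v=3: a=3^-6·(≡2), b=3^-4·(≡2) mod 3; (2|3)=-1, (2|3)=-1; (−1)^{-6·-4·1}·(-1)^-4·(-1)^-6 = +1.
v=5: a=5^0·(≡1), b=5^-2·(≡2) mod 5; (1|5)=+1, (2|5)=-1; (−1)^{0·-2·2}·(+1)^-2·(-1)^0 = +1.
v=29: a=29^2·(≡24), b=29^3·(≡14) mod 29; (24|29)=+1, (14|29)=-1; (−1)^{2·3·14}·(+1)^3·(-1)^2 = +1.
v=37: a=37^1·(≡31), b=37^1·(≡8) mod 37; (31|37)=-1, (8|37)=-1; (−1)^{1·1·18}·(-1)^1·(-1)^1 = +1.
v=7: a=7^2·(≡3), b=7^1·(≡3) mod 7; (3|7)=-1, (3|7)=-1; (−1)^{2·1·3}·(-1)^1·(-1)^2 = -1.
v=17: a=17^1·(≡9), b=17^1·(≡12) mod 17; (9|17)=+1, (12|17)=-1; (−1)^{1·1·8}·(+1)^1·(-1)^1 = -1.
v=∞: 370481 > 0 and -2426053 < 0  ⇒  (a,b)_∞ = +1.
v=19: a=19^1·(≡17), b=19^1·(≡15) mod 19; (17|19)=+1, (15|19)=-1; (−1)^{1·1·9}·(+1)^1·(-1)^1 = +1.
v=2: v_2(a)=8, v_2(b)=16; units ≡ 1, 3 (mod 8); ε·ε+αω+βω = 0·1+8·1+16·0 ≡ 0  ⇒  (a,b)_2 = +1.
|Ram(370481, -2426053)| = 2, even; anisotropic at {7, 17}.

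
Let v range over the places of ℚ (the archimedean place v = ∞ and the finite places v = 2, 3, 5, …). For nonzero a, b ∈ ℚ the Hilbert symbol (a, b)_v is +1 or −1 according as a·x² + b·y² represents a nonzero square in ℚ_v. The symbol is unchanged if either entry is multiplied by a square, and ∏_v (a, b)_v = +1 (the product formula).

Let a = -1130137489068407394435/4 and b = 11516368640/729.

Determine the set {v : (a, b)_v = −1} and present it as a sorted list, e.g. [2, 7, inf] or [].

[41, 47]

(a, b) ≡ (-1551235, 44985815) mod (ℚ^×)²; places V = {2, 3, 5, 7, 23, 29, 41, 47, ∞}.
(a,b)_5: α=1, u≡2; β=1, v≡2 (mod 5); (2|5)=-1, (2|5)=-1; sign (−1)^0·-1^1·-1^1 = +1.
(a,b)_23: α=3, u≡19; β=1, v≡13 (mod 23); (19|23)=-1, (13|23)=+1; sign (−1)^1·-1^1·+1^3 = +1.
(a,b)_29: α=2, u≡22; β=1, v≡5 (mod 29); (22|29)=+1, (5|29)=+1; sign (−1)^0·+1^1·+1^2 = +1.
(a,b)_47: α=3, u≡42; β=1, v≡3 (mod 47); (42|47)=+1, (3|47)=+1; sign (−1)^1·+1^1·+1^3 = -1.
(a,b)_41: α=3, u≡5; β=1, v≡30 (mod 41); (5|41)=+1, (30|41)=-1; sign (−1)^0·+1^1·-1^3 = -1.
(a,b)_2: α=-2, β=8; u≡5, v≡7 (mod 8); ε(u)ε(v)=0·1, αω(v)=-2·0, βω(u)=8·1; sum ≡ 0  ⇒  +1.
(a,b)_7: α=3, u≡1; β=1, v≡3 (mod 7); (1|7)=+1, (3|7)=-1; sign (−1)^1·+1^1·-1^3 = +1.
(a,b)_∞: sgn(-1551235)=−, sgn(44985815)=+, so +1.
(a,b)_3: α=2, u≡2; β=-6, v≡2 (mod 3); (2|3)=-1, (2|3)=-1; sign (−1)^0·-1^-6·-1^2 = +1.
Ram(-1551235, 44985815) = {41, 47}; no ℚ_41-point on the conic.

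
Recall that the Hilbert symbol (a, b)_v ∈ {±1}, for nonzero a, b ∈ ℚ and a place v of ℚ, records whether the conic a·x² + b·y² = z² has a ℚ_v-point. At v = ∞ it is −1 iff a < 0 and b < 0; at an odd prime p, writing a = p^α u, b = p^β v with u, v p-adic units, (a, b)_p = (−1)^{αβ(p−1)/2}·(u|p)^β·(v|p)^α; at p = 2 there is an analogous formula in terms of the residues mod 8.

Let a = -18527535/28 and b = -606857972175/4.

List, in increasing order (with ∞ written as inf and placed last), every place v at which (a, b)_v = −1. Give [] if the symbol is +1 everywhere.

[5, 7, 17, inf]

Mod squares: a ≡ -177905, b ≡ -23. Check v ∈ {∞, 2, 3, 5, 7, 13, 17, 23}.
v=2: v_2(a)=-2, v_2(b)=-2; units ≡ 7, 1 (mod 8); ε·ε+αω+βω = 1·0+-2·0+-2·0 ≡ 0  ⇒  (a,b)_2 = +1.
v=3: a=3^6·(≡1), b=3^2·(≡1) mod 3; (1|3)=+1, (1|3)=+1; (−1)^{6·2·1}·(+1)^2·(+1)^6 = +1.
v=17: a=17^1·(≡6), b=17^2·(≡7) mod 17; (6|17)=-1, (7|17)=-1; (−1)^{1·2·8}·(-1)^2·(-1)^1 = -1.
v=5: a=5^1·(≡1), b=5^2·(≡2) mod 5; (1|5)=+1, (2|5)=-1; (−1)^{1·2·2}·(+1)^2·(-1)^1 = -1.
v=23: a=23^1·(≡6), b=23^1·(≡20) mod 23; (6|23)=+1, (20|23)=-1; (−1)^{1·1·11}·(+1)^1·(-1)^1 = +1.
v=7: a=7^-1·(≡4), b=7^4·(≡6) mod 7; (4|7)=+1, (6|7)=-1; (−1)^{-1·4·3}·(+1)^4·(-1)^-1 = -1.
v=13: a=13^1·(≡4), b=13^2·(≡3) mod 13; (4|13)=+1, (3|13)=+1; (−1)^{1·2·6}·(+1)^2·(+1)^1 = +1.
v=∞: -177905 < 0 and -23 < 0  ⇒  (a,b)_∞ = -1.
Ram(-177905, -23) = {5, 7, 17, ∞}; no ℚ_5-point on the conic.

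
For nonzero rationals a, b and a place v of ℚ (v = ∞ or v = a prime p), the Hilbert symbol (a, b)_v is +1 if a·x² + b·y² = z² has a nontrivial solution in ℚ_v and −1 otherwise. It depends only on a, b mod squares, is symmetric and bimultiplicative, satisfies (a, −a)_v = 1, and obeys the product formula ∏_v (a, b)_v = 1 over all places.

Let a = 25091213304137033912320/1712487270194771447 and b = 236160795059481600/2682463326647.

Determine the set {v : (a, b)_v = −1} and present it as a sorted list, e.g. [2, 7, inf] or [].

[5, 11]

(a, b) ≡ (4112735, 12173) mod (ℚ^×)²; places V = {2, 3, 5, 7, 11, 13, 17, 19, 23, 37, 43, 47, ∞}.
(a,b)_11: α=3, u≡10; β=2, v≡6 (mod 11); (10|11)=-1, (6|11)=-1; sign (−1)^0·-1^2·-1^3 = -1.
(a,b)_3: α=0, u≡2; β=2, v≡2 (mod 3); (2|3)=-1, (2|3)=-1; sign (−1)^0·-1^2·-1^0 = +1.
(a,b)_37: α=1, u≡21; β=1, v≡28 (mod 37); (21|37)=+1, (28|37)=+1; sign (−1)^0·+1^1·+1^1 = +1.
(a,b)_7: α=4, u≡1; β=3, v≡3 (mod 7); (1|7)=+1, (3|7)=-1; sign (−1)^0·+1^3·-1^4 = +1.
(a,b)_43: α=3, u≡35; β=2, v≡11 (mod 43); (35|43)=+1, (11|43)=+1; sign (−1)^0·+1^2·+1^3 = +1.
(a,b)_5: α=1, u≡2; β=2, v≡2 (mod 5); (2|5)=-1, (2|5)=-1; sign (−1)^0·-1^2·-1^1 = -1.
(a,b)_23: α=-2, u≡13; β=-2, v≡3 (mod 23); (13|23)=+1, (3|23)=+1; sign (−1)^0·+1^-2·+1^-2 = +1.
(a,b)_∞: sgn(4112735)=+, sgn(12173)=+, so +1.
(a,b)_47: α=-5, u≡22; β=-3, v≡18 (mod 47); (22|47)=-1, (18|47)=+1; sign (−1)^1·-1^-3·+1^-5 = +1.
(a,b)_2: α=12, β=10; u≡7, v≡5 (mod 8); ε(u)ε(v)=1·0, αω(v)=12·1, βω(u)=10·0; sum ≡ 0  ⇒  +1.
(a,b)_13: α=-2, u≡3; β=-2, v≡7 (mod 13); (3|13)=+1, (7|13)=-1; sign (−1)^0·+1^-2·-1^-2 = +1.
(a,b)_17: α=-4, u≡10; β=-2, v≡15 (mod 17); (10|17)=-1, (15|17)=+1; sign (−1)^0·-1^-2·+1^-4 = +1.
(a,b)_19: α=4, u≡12; β=2, v≡8 (mod 19); (12|19)=-1, (8|19)=-1; sign (−1)^0·-1^2·-1^4 = +1.
(4112735, 12173 / ℚ) ramifies at {5, 11}: a division algebra.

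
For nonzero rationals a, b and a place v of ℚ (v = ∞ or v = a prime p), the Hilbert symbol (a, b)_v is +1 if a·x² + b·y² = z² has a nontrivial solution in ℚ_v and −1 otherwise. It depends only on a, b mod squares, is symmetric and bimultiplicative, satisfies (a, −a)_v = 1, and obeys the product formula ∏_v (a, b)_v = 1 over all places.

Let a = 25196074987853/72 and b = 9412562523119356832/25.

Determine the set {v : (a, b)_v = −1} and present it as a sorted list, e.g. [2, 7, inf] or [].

[11, 19]

(a, b) ≡ (154, 14858) mod (ℚ^×)²; places V = {2, 3, 5, 7, 11, 17, 19, 23, ∞}.
(a,b)_7: α=3, u≡2; β=2, v≡4 (mod 7); (2|7)=+1, (4|7)=+1; sign (−1)^0·+1^2·+1^3 = +1.
(a,b)_17: α=2, u≡13; β=3, v≡5 (mod 17); (13|17)=+1, (5|17)=-1; sign (−1)^0·+1^3·-1^2 = +1.
(a,b)_5: α=0, u≡4; β=-2, v≡2 (mod 5); (4|5)=+1, (2|5)=-1; sign (−1)^0·+1^-2·-1^0 = +1.
(a,b)_2: α=-3, β=5; u≡5, v≡5 (mod 8); ε(u)ε(v)=0·0, αω(v)=-3·1, βω(u)=5·1; sum ≡ 0  ⇒  +1.
(a,b)_3: α=-2, u≡1; β=0, v≡2 (mod 3); (1|3)=+1, (2|3)=-1; sign (−1)^0·+1^0·-1^-2 = +1.
(a,b)_23: α=2, u≡2; β=3, v≡3 (mod 23); (2|23)=+1, (3|23)=+1; sign (−1)^0·+1^3·+1^2 = +1.
(a,b)_∞: sgn(154)=+, sgn(14858)=+, so +1.
(a,b)_11: α=3, u≡9; β=4, v≡7 (mod 11); (9|11)=+1, (7|11)=-1; sign (−1)^0·+1^4·-1^3 = -1.
(a,b)_19: α=2, u≡3; β=3, v≡12 (mod 19); (3|19)=-1, (12|19)=-1; sign (−1)^0·-1^3·-1^2 = -1.
Ram(154, 14858) = {11, 19}; no ℚ_11-point on the conic.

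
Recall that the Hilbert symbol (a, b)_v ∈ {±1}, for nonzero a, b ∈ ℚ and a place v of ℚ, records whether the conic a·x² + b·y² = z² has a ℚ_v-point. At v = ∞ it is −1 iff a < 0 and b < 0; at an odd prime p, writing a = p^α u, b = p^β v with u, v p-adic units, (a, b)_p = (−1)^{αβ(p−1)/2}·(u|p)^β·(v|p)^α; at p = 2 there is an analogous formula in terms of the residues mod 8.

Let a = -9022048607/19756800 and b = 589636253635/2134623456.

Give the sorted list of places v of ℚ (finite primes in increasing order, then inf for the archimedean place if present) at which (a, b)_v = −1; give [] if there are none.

[7, 11]

(a, b) ≡ (-1001, 10010) mod (ℚ^×)²; places V = {2, 3, 5, 7, 11, 13, 47, ∞}.
(a,b)_5: α=-2, u≡4; β=1, v≡2 (mod 5); (4|5)=+1, (2|5)=-1; sign (−1)^0·+1^1·-1^-2 = +1.
(a,b)_13: α=5, u≡1; β=3, v≡4 (mod 13); (1|13)=+1, (4|13)=+1; sign (−1)^0·+1^3·+1^5 = +1.
(a,b)_7: α=-3, u≡4; β=-7, v≡1 (mod 7); (4|7)=+1, (1|7)=+1; sign (−1)^1·+1^-7·+1^-3 = -1.
(a,b)_∞: sgn(-1001)=−, sgn(10010)=+, so +1.
(a,b)_47: α=2, u≡35; β=4, v≡41 (mod 47); (35|47)=-1, (41|47)=-1; sign (−1)^0·-1^4·-1^2 = +1.
(a,b)_3: α=-2, u≡1; β=-4, v≡2 (mod 3); (1|3)=+1, (2|3)=-1; sign (−1)^0·+1^-4·-1^-2 = +1.
(a,b)_2: α=-8, β=-5; u≡7, v≡5 (mod 8); ε(u)ε(v)=1·0, αω(v)=-8·1, βω(u)=-5·0; sum ≡ 0  ⇒  +1.
(a,b)_11: α=1, u≡8; β=1, v≡8 (mod 11); (8|11)=-1, (8|11)=-1; sign (−1)^1·-1^1·-1^1 = -1.
(-1001, 10010 / ℚ) ramifies at {7, 11}: a division algebra.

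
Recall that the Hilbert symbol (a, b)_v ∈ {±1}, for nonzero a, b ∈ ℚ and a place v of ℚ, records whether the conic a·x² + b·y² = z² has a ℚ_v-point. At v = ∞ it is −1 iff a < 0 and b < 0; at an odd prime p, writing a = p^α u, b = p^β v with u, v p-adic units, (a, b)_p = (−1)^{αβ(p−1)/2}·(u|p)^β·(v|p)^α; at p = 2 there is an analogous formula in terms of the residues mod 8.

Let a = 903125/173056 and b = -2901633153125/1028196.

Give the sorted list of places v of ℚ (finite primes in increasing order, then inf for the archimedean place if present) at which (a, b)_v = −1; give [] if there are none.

(a, b) ≡ (5, -327845) mod (ℚ^×)²; places V = {2, 3, 5, 7, 13, 17, 19, 29, ∞}.
(a,b)_7: α=0, u≡3; β=3, v≡1 (mod 7); (3|7)=-1, (1|7)=+1; sign (−1)^0·-1^3·+1^0 = -1.
(a,b)_17: α=2, u≡5; β=3, v≡6 (mod 17); (5|17)=-1, (6|17)=-1; sign (−1)^0·-1^3·-1^2 = -1.
(a,b)_3: α=0, u≡2; β=-2, v≡1 (mod 3); (2|3)=-1, (1|3)=+1; sign (−1)^0·-1^-2·+1^0 = +1.
(a,b)_13: α=-2, u≡8; β=-4, v≡6 (mod 13); (8|13)=-1, (6|13)=-1; sign (−1)^0·-1^-4·-1^-2 = +1.
(a,b)_2: α=-10, β=-2; u≡5, v≡3 (mod 8); ε(u)ε(v)=0·1, αω(v)=-10·1, βω(u)=-2·1; sum ≡ 0  ⇒  +1.
(a,b)_19: α=0, u≡9; β=1, v≡5 (mod 19); (9|19)=+1, (5|19)=+1; sign (−1)^0·+1^1·+1^0 = +1.
(a,b)_∞: sgn(5)=+, sgn(-327845)=−, so +1.
(a,b)_29: α=0, u≡5; β=1, v≡24 (mod 29); (5|29)=+1, (24|29)=+1; sign (−1)^0·+1^1·+1^0 = +1.
(a,b)_5: α=5, u≡4; β=5, v≡1 (mod 5); (4|5)=+1, (1|5)=+1; sign (−1)^0·+1^5·+1^5 = +1.
(5, -327845 / ℚ) ramifies at {7, 17}: a division algebra.

[7, 17]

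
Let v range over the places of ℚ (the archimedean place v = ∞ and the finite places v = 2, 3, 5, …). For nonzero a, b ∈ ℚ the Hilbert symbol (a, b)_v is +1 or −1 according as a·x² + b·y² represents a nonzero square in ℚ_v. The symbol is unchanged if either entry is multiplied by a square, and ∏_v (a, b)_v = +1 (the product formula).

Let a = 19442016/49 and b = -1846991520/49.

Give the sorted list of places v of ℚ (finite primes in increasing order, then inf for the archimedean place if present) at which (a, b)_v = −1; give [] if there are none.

[2, 11, 17, 19]

(a, b) ≡ (374, -35530) mod (ℚ^×)²; places V = {2, 3, 5, 7, 11, 17, 19, ∞}.
(a,b)_17: α=1, u≡5; β=1, v≡1 (mod 17); (5|17)=-1, (1|17)=+1; sign (−1)^0·-1^1·+1^1 = -1.
(a,b)_2: α=5, β=5; u≡3, v≡3 (mod 8); ε(u)ε(v)=1·1, αω(v)=5·1, βω(u)=5·1; sum ≡ 1  ⇒  -1.
(a,b)_11: α=1, u≡4; β=1, v≡5 (mod 11); (4|11)=+1, (5|11)=+1; sign (−1)^1·+1^1·+1^1 = -1.
(a,b)_3: α=2, u≡2; β=2, v≡2 (mod 3); (2|3)=-1, (2|3)=-1; sign (−1)^0·-1^2·-1^2 = +1.
(a,b)_19: α=2, u≡13; β=3, v≡11 (mod 19); (13|19)=-1, (11|19)=+1; sign (−1)^0·-1^3·+1^2 = -1.
(a,b)_∞: sgn(374)=+, sgn(-35530)=−, so +1.
(a,b)_5: α=0, u≡4; β=1, v≡4 (mod 5); (4|5)=+1, (4|5)=+1; sign (−1)^0·+1^1·+1^0 = +1.
(a,b)_7: α=-2, u≡6; β=-2, v≡4 (mod 7); (6|7)=-1, (4|7)=+1; sign (−1)^0·-1^-2·+1^-2 = +1.
(374, -35530 / ℚ) ramifies at {2, 11, 17, 19}: a division algebra.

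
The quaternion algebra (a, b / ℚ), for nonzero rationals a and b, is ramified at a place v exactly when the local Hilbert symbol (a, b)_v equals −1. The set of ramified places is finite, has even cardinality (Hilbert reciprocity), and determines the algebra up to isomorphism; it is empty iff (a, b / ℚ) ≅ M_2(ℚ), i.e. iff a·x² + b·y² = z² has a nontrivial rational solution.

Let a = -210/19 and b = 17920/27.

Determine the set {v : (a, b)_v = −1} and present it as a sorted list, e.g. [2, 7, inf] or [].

Mod squares: a ≡ -3990, b ≡ 210. Check v ∈ {∞, 2, 3, 5, 7, 19}.
v=19: a=19^-1·(≡18), b=19^0·(≡17) mod 19; (18|19)=-1, (17|19)=+1; (−1)^{-1·0·9}·(-1)^0·(+1)^-1 = +1.
v=3: a=3^1·(≡2), b=3^-3·(≡1) mod 3; (2|3)=-1, (1|3)=+1; (−1)^{1·-3·1}·(-1)^-3·(+1)^1 = +1.
v=∞: -3990 < 0 and 210 > 0  ⇒  (a,b)_∞ = +1.
v=7: a=7^1·(≡1), b=7^1·(≡2) mod 7; (1|7)=+1, (2|7)=+1; (−1)^{1·1·3}·(+1)^1·(+1)^1 = -1.
v=2: v_2(a)=1, v_2(b)=9; units ≡ 5, 1 (mod 8); ε·ε+αω+βω = 0·0+1·0+9·1 ≡ 1  ⇒  (a,b)_2 = -1.
v=5: a=5^1·(≡2), b=5^1·(≡2) mod 5; (2|5)=-1, (2|5)=-1; (−1)^{1·1·2}·(-1)^1·(-1)^1 = +1.
(-3990, 210 / ℚ) ramifies at {2, 7}: a division algebra.

[2, 7]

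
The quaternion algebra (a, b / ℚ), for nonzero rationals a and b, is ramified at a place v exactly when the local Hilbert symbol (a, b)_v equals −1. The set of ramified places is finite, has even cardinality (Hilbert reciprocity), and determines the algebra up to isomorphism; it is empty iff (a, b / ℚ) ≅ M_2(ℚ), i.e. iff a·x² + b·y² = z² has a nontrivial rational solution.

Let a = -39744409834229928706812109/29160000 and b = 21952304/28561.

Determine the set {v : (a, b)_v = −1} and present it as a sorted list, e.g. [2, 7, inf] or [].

Mod squares: a ≡ -131461, b ≡ 11339. Check v ∈ {∞, 2, 3, 5, 11, 13, 17, 19, 23, 29, 37}.
v=13: a=13^0·(≡7), b=13^-4·(≡10) mod 13; (7|13)=-1, (10|13)=+1; (−1)^{0·-4·6}·(-1)^-4·(+1)^0 = +1.
v=19: a=19^3·(≡1), b=19^0·(≡2) mod 19; (1|19)=+1, (2|19)=-1; (−1)^{3·0·9}·(+1)^0·(-1)^3 = -1.
v=11: a=11^5·(≡2), b=11^2·(≡9) mod 11; (2|11)=-1, (9|11)=+1; (−1)^{5·2·5}·(-1)^2·(+1)^5 = +1.
v=23: a=23^4·(≡19), b=23^1·(≡15) mod 23; (19|23)=-1, (15|23)=-1; (−1)^{4·1·11}·(-1)^1·(-1)^4 = -1.
v=29: a=29^4·(≡23), b=29^1·(≡10) mod 29; (23|29)=+1, (10|29)=-1; (−1)^{4·1·14}·(+1)^1·(-1)^4 = +1.
v=17: a=17^3·(≡16), b=17^1·(≡9) mod 17; (16|17)=+1, (9|17)=+1; (−1)^{3·1·8}·(+1)^1·(+1)^3 = +1.
v=37: a=37^1·(≡16), b=37^0·(≡6) mod 37; (16|37)=+1, (6|37)=-1; (−1)^{1·0·18}·(+1)^0·(-1)^1 = -1.
v=3: a=3^-6·(≡2), b=3^0·(≡2) mod 3; (2|3)=-1, (2|3)=-1; (−1)^{-6·0·1}·(-1)^0·(-1)^-6 = +1.
v=∞: -131461 < 0 and 11339 > 0  ⇒  (a,b)_∞ = +1.
v=5: a=5^-4·(≡1), b=5^0·(≡4) mod 5; (1|5)=+1, (4|5)=+1; (−1)^{-4·0·2}·(+1)^0·(+1)^-4 = +1.
v=2: v_2(a)=-6, v_2(b)=4; units ≡ 3, 3 (mod 8); ε·ε+αω+βω = 1·1+-6·1+4·1 ≡ 1  ⇒  (a,b)_2 = -1.
Ram(-131461, 11339) = {2, 19, 23, 37}; no ℚ_2-point on the conic.

[2, 19, 23, 37]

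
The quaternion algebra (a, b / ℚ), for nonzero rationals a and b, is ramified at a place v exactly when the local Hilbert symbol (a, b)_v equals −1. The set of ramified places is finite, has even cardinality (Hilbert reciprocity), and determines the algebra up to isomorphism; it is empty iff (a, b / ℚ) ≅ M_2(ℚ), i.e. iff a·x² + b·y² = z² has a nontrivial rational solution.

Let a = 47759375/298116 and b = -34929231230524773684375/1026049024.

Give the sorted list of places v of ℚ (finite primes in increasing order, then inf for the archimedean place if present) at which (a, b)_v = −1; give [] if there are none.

Mod squares: a ≡ 76415, b ≡ -3655. Check v ∈ {∞, 2, 3, 5, 7, 11, 13, 17, 29, 31, 43}.
v=31: a=31^1·(≡4), b=31^4·(≡13) mod 31; (4|31)=+1, (13|31)=-1; (−1)^{1·4·15}·(+1)^4·(-1)^1 = -1.
v=43: a=43^0·(≡41), b=43^1·(≡23) mod 43; (41|43)=+1, (23|43)=+1; (−1)^{0·1·21}·(+1)^1·(+1)^0 = +1.
v=2: v_2(a)=-2, v_2(b)=-10; units ≡ 7, 1 (mod 8); ε·ε+αω+βω = 1·0+-2·0+-10·0 ≡ 0  ⇒  (a,b)_2 = +1.
v=7: a=7^-2·(≡6), b=7^-2·(≡5) mod 7; (6|7)=-1, (5|7)=-1; (−1)^{-2·-2·3}·(-1)^-2·(-1)^-2 = +1.
v=29: a=29^1·(≡16), b=29^4·(≡23) mod 29; (16|29)=+1, (23|29)=+1; (−1)^{1·4·14}·(+1)^4·(+1)^1 = +1.
v=13: a=13^-2·(≡3), b=13^-2·(≡5) mod 13; (3|13)=+1, (5|13)=-1; (−1)^{-2·-2·6}·(+1)^-2·(-1)^-2 = +1.
v=3: a=3^-2·(≡2), b=3^4·(≡2) mod 3; (2|3)=-1, (2|3)=-1; (−1)^{-2·4·1}·(-1)^4·(-1)^-2 = +1.
v=5: a=5^5·(≡3), b=5^5·(≡4) mod 5; (3|5)=-1, (4|5)=+1; (−1)^{5·5·2}·(-1)^5·(+1)^5 = -1.
v=11: a=11^0·(≡3), b=11^-2·(≡10) mod 11; (3|11)=+1, (10|11)=-1; (−1)^{0·-2·5}·(+1)^-2·(-1)^0 = +1.
v=∞: 76415 > 0 and -3655 < 0  ⇒  (a,b)_∞ = +1.
v=17: a=17^1·(≡10), b=17^3·(≡11) mod 17; (10|17)=-1, (11|17)=-1; (−1)^{1·3·8}·(-1)^3·(-1)^1 = +1.
Ram(76415, -3655) = {5, 31}; no ℚ_5-point on the conic.

[5, 31]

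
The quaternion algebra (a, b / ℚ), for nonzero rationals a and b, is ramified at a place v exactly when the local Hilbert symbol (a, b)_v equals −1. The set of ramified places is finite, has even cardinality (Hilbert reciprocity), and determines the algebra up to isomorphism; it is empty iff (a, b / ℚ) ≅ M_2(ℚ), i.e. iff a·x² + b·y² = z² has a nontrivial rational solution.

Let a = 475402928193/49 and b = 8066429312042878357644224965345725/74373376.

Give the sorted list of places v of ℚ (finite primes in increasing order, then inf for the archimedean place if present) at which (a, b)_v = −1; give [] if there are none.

Mod squares: a ≡ 72458913, b ≡ 1958349. Check v ∈ {∞, 2, 3, 5, 7, 11, 17, 19, 37, 43, 47}.
v=43: a=43^1·(≡22), b=43^3·(≡41) mod 43; (22|43)=-1, (41|43)=+1; (−1)^{1·3·21}·(-1)^3·(+1)^1 = +1.
v=∞: 72458913 > 0 and 1958349 > 0  ⇒  (a,b)_∞ = +1.
v=7: a=7^-2·(≡4), b=7^-4·(≡1) mod 7; (4|7)=+1, (1|7)=+1; (−1)^{-2·-4·3}·(+1)^-4·(+1)^-2 = +1.
v=2: v_2(a)=0, v_2(b)=-8; units ≡ 1, 5 (mod 8); ε·ε+αω+βω = 0·0+0·1+-8·0 ≡ 0  ⇒  (a,b)_2 = +1.
v=11: a=11^0·(≡10), b=11^-2·(≡2) mod 11; (10|11)=-1, (2|11)=-1; (−1)^{0·-2·5}·(-1)^-2·(-1)^0 = +1.
v=5: a=5^0·(≡2), b=5^2·(≡4) mod 5; (2|5)=-1, (4|5)=+1; (−1)^{0·2·2}·(-1)^2·(+1)^0 = +1.
v=37: a=37^1·(≡13), b=37^2·(≡5) mod 37; (13|37)=-1, (5|37)=-1; (−1)^{1·2·18}·(-1)^2·(-1)^1 = -1.
v=17: a=17^1·(≡16), b=17^3·(≡11) mod 17; (16|17)=+1, (11|17)=-1; (−1)^{1·3·8}·(+1)^3·(-1)^1 = -1.
v=47: a=47^1·(≡25), b=47^3·(≡17) mod 47; (25|47)=+1, (17|47)=+1; (−1)^{1·3·23}·(+1)^3·(+1)^1 = -1.
v=19: a=19^1·(≡16), b=19^3·(≡14) mod 19; (16|19)=+1, (14|19)=-1; (−1)^{1·3·9}·(+1)^3·(-1)^1 = +1.
v=3: a=3^9·(≡1), b=3^25·(≡1) mod 3; (1|3)=+1, (1|3)=+1; (−1)^{9·25·1}·(+1)^25·(+1)^9 = -1.
(72458913, 1958349 / ℚ) ramifies at {3, 17, 37, 47}: a division algebra.

[3, 17, 37, 47]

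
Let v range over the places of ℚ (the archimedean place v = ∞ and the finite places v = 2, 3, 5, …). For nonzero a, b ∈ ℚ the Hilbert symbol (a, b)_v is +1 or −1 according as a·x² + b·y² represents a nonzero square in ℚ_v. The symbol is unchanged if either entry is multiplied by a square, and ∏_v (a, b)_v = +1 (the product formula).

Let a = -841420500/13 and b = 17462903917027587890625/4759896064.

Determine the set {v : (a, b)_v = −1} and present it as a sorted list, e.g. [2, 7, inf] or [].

Mod squares: a ≡ -130065, b ≡ 145. Check v ∈ {∞, 2, 3, 5, 7, 11, 13, 23, 29}.
v=∞: -130065 < 0 and 145 > 0  ⇒  (a,b)_∞ = +1.
v=5: a=5^3·(≡2), b=5^13·(≡1) mod 5; (2|5)=-1, (1|5)=+1; (−1)^{3·13·2}·(-1)^13·(+1)^3 = -1.
v=7: a=7^0·(≡4), b=7^-4·(≡5) mod 7; (4|7)=+1, (5|7)=-1; (−1)^{0·-4·3}·(+1)^-4·(-1)^0 = +1.
v=2: v_2(a)=2, v_2(b)=-14; units ≡ 7, 1 (mod 8); ε·ε+αω+βω = 1·0+2·0+-14·0 ≡ 0  ⇒  (a,b)_2 = +1.
v=3: a=3^1·(≡1), b=3^8·(≡1) mod 3; (1|3)=+1, (1|3)=+1; (−1)^{1·8·1}·(+1)^8·(+1)^1 = +1.
v=29: a=29^3·(≡3), b=29^3·(≡9) mod 29; (3|29)=-1, (9|29)=+1; (−1)^{3·3·14}·(-1)^3·(+1)^3 = -1.
v=11: a=11^0·(≡7), b=11^-2·(≡7) mod 11; (7|11)=-1, (7|11)=-1; (−1)^{0·-2·5}·(-1)^-2·(-1)^0 = +1.
v=13: a=13^-1·(≡2), b=13^2·(≡2) mod 13; (2|13)=-1, (2|13)=-1; (−1)^{-1·2·6}·(-1)^2·(-1)^-1 = -1.
v=23: a=23^1·(≡16), b=23^2·(≡21) mod 23; (16|23)=+1, (21|23)=-1; (−1)^{1·2·11}·(+1)^2·(-1)^1 = -1.
|Ram(-130065, 145)| = 4, even; anisotropic at {5, 13, 23, 29}.

[5, 13, 23, 29]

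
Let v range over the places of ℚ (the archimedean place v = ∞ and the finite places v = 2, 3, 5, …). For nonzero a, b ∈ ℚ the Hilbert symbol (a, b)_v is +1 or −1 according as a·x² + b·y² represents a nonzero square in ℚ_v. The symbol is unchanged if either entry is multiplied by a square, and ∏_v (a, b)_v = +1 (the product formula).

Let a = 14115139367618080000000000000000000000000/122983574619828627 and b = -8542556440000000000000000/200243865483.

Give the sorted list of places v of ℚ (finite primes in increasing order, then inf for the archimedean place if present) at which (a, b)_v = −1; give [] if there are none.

(a, b) ≡ (15510, -34357) mod (ℚ^×)²; places V = {2, 3, 5, 11, 17, 23, 43, 47, ∞}.
(a,b)_17: α=2, u≡5; β=1, v≡8 (mod 17); (5|17)=-1, (8|17)=+1; sign (−1)^0·-1^1·+1^2 = -1.
(a,b)_11: α=3, u≡7; β=2, v≡6 (mod 11); (7|11)=-1, (6|11)=-1; sign (−1)^0·-1^2·-1^3 = -1.
(a,b)_23: α=-6, u≡2; β=-4, v≡7 (mod 23); (2|23)=+1, (7|23)=-1; sign (−1)^0·+1^-4·-1^-6 = +1.
(a,b)_∞: sgn(15510)=+, sgn(-34357)=−, so +1.
(a,b)_47: α=5, u≡14; β=3, v≡2 (mod 47); (14|47)=+1, (2|47)=+1; sign (−1)^1·+1^3·+1^5 = -1.
(a,b)_2: α=29, β=18; u≡3, v≡3 (mod 8); ε(u)ε(v)=1·1, αω(v)=29·1, βω(u)=18·1; sum ≡ 0  ⇒  +1.
(a,b)_43: α=-4, u≡42; β=-3, v≡32 (mod 43); (42|43)=-1, (32|43)=-1; sign (−1)^0·-1^-3·-1^-4 = -1.
(a,b)_5: α=25, u≡3; β=16, v≡2 (mod 5); (3|5)=-1, (2|5)=-1; sign (−1)^0·-1^16·-1^25 = -1.
(a,b)_3: α=-5, u≡1; β=-2, v≡2 (mod 3); (1|3)=+1, (2|3)=-1; sign (−1)^0·+1^-2·-1^-5 = -1.
|Ram(15510, -34357)| = 6, even; anisotropic at {3, 5, 11, 17, 43, 47}.

[3, 5, 11, 17, 43, 47]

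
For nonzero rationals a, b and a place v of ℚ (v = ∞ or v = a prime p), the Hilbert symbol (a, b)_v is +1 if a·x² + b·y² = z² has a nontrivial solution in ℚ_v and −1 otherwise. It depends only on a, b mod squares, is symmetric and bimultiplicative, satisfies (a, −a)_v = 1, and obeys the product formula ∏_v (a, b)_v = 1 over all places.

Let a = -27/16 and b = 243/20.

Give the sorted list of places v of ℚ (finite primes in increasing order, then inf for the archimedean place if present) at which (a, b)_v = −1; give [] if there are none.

[3, 5]

Mod squares: a ≡ -3, b ≡ 15. Check v ∈ {∞, 2, 3, 5}.
v=2: v_2(a)=-4, v_2(b)=-2; units ≡ 5, 7 (mod 8); ε·ε+αω+βω = 0·1+-4·0+-2·1 ≡ 0  ⇒  (a,b)_2 = +1.
v=5: a=5^0·(≡3), b=5^-1·(≡2) mod 5; (3|5)=-1, (2|5)=-1; (−1)^{0·-1·2}·(-1)^-1·(-1)^0 = -1.
v=∞: -3 < 0 and 15 > 0  ⇒  (a,b)_∞ = +1.
v=3: a=3^3·(≡2), b=3^5·(≡2) mod 3; (2|3)=-1, (2|3)=-1; (−1)^{3·5·1}·(-1)^5·(-1)^3 = -1.
(-3, 15 / ℚ) ramifies at {3, 5}: a division algebra.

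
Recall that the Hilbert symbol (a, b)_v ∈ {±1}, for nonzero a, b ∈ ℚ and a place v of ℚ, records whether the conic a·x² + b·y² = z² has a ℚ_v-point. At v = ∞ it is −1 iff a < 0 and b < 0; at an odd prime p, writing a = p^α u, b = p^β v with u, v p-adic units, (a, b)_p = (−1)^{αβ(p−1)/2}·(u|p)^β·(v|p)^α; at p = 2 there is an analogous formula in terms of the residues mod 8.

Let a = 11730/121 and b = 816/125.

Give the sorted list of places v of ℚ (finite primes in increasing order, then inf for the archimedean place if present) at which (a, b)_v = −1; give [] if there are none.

Mod squares: a ≡ 11730, b ≡ 255. Check v ∈ {∞, 2, 3, 5, 11, 17, 23}.
v=23: a=23^1·(≡16), b=23^0·(≡8) mod 23; (16|23)=+1, (8|23)=+1; (−1)^{1·0·11}·(+1)^0·(+1)^1 = +1.
v=2: v_2(a)=1, v_2(b)=4; units ≡ 1, 7 (mod 8); ε·ε+αω+βω = 0·1+1·0+4·0 ≡ 0  ⇒  (a,b)_2 = +1.
v=∞: 11730 > 0 and 255 > 0  ⇒  (a,b)_∞ = +1.
v=3: a=3^1·(≡1), b=3^1·(≡1) mod 3; (1|3)=+1, (1|3)=+1; (−1)^{1·1·1}·(+1)^1·(+1)^1 = -1.
v=11: a=11^-2·(≡4), b=11^0·(≡6) mod 11; (4|11)=+1, (6|11)=-1; (−1)^{-2·0·5}·(+1)^0·(-1)^-2 = +1.
v=17: a=17^1·(≡5), b=17^1·(≡8) mod 17; (5|17)=-1, (8|17)=+1; (−1)^{1·1·8}·(-1)^1·(+1)^1 = -1.
v=5: a=5^1·(≡1), b=5^-3·(≡1) mod 5; (1|5)=+1, (1|5)=+1; (−1)^{1·-3·2}·(+1)^-3·(+1)^1 = +1.
(11730, 255 / ℚ) ramifies at {3, 17}: a division algebra.

[3, 17]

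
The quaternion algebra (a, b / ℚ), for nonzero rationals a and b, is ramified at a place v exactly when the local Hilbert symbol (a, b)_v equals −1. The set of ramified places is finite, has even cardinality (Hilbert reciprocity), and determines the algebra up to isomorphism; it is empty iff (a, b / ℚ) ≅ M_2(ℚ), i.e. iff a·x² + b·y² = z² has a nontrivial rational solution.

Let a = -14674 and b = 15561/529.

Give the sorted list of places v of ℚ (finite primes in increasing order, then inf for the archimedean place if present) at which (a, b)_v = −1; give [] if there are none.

Mod squares: a ≡ -14674, b ≡ 1729. Check v ∈ {∞, 2, 3, 7, 11, 13, 19, 23, 29}.
v=13: a=13^0·(≡3), b=13^1·(≡3) mod 13; (3|13)=+1, (3|13)=+1; (−1)^{0·1·6}·(+1)^1·(+1)^0 = +1.
v=3: a=3^0·(≡2), b=3^2·(≡1) mod 3; (2|3)=-1, (1|3)=+1; (−1)^{0·2·1}·(-1)^2·(+1)^0 = +1.
v=23: a=23^1·(≡6), b=23^-2·(≡13) mod 23; (6|23)=+1, (13|23)=+1; (−1)^{1·-2·11}·(+1)^-2·(+1)^1 = +1.
v=29: a=29^1·(≡16), b=29^0·(≡19) mod 29; (16|29)=+1, (19|29)=-1; (−1)^{1·0·14}·(+1)^0·(-1)^1 = -1.
v=7: a=7^0·(≡5), b=7^1·(≡1) mod 7; (5|7)=-1, (1|7)=+1; (−1)^{0·1·3}·(-1)^1·(+1)^0 = -1.
v=11: a=11^1·(≡8), b=11^0·(≡7) mod 11; (8|11)=-1, (7|11)=-1; (−1)^{1·0·5}·(-1)^0·(-1)^1 = -1.
v=19: a=19^0·(≡13), b=19^1·(≡12) mod 19; (13|19)=-1, (12|19)=-1; (−1)^{0·1·9}·(-1)^1·(-1)^0 = -1.
v=2: v_2(a)=1, v_2(b)=0; units ≡ 7, 1 (mod 8); ε·ε+αω+βω = 1·0+1·0+0·0 ≡ 0  ⇒  (a,b)_2 = +1.
v=∞: -14674 < 0 and 1729 > 0  ⇒  (a,b)_∞ = +1.
|Ram(-14674, 1729)| = 4, even; anisotropic at {7, 11, 19, 29}.

[7, 11, 19, 29]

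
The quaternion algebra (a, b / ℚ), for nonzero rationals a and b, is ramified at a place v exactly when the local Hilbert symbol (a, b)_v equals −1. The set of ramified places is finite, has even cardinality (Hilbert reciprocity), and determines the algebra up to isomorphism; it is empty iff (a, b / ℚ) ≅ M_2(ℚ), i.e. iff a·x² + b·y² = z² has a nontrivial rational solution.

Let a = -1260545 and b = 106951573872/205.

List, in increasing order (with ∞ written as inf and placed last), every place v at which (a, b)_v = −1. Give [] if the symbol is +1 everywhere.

[2, 5, 11, 43]

(a, b) ≡ (-1260545, 29315) mod (ℚ^×)²; places V = {2, 3, 5, 11, 13, 41, 43, 53, ∞}.
(a,b)_53: α=0, u≡7; β=2, v≡24 (mod 53); (7|53)=+1, (24|53)=+1; sign (−1)^0·+1^2·+1^0 = +1.
(a,b)_13: α=1, u≡2; β=1, v≡2 (mod 13); (2|13)=-1, (2|13)=-1; sign (−1)^0·-1^1·-1^1 = +1.
(a,b)_43: α=1, u≡11; β=2, v≡7 (mod 43); (11|43)=+1, (7|43)=-1; sign (−1)^0·+1^2·-1^1 = -1.
(a,b)_41: α=1, u≡5; β=-1, v≡4 (mod 41); (5|41)=+1, (4|41)=+1; sign (−1)^0·+1^-1·+1^1 = +1.
(a,b)_5: α=1, u≡1; β=-1, v≡2 (mod 5); (1|5)=+1, (2|5)=-1; sign (−1)^0·+1^-1·-1^1 = -1.
(a,b)_3: α=0, u≡1; β=2, v≡2 (mod 3); (1|3)=+1, (2|3)=-1; sign (−1)^0·+1^2·-1^0 = +1.
(a,b)_∞: sgn(-1260545)=−, sgn(29315)=+, so +1.
(a,b)_2: α=0, β=4; u≡7, v≡3 (mod 8); ε(u)ε(v)=1·1, αω(v)=0·1, βω(u)=4·0; sum ≡ 1  ⇒  -1.
(a,b)_11: α=1, u≡3; β=1, v≡9 (mod 11); (3|11)=+1, (9|11)=+1; sign (−1)^1·+1^1·+1^1 = -1.
Ram(-1260545, 29315) = {2, 5, 11, 43}; no ℚ_2-point on the conic.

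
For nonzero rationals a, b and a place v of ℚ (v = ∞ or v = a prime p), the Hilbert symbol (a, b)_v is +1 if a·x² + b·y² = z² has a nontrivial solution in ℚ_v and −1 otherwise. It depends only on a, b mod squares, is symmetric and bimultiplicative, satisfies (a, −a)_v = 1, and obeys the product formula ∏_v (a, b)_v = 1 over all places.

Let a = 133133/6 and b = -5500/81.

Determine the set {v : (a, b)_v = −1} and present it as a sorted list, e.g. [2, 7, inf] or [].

(a, b) ≡ (16302, -55) mod (ℚ^×)²; places V = {2, 3, 5, 7, 11, 13, 19, ∞}.
(a,b)_11: α=1, u≡6; β=1, v≡7 (mod 11); (6|11)=-1, (7|11)=-1; sign (−1)^1·-1^1·-1^1 = -1.
(a,b)_2: α=-1, β=2; u≡7, v≡1 (mod 8); ε(u)ε(v)=1·0, αω(v)=-1·0, βω(u)=2·0; sum ≡ 0  ⇒  +1.
(a,b)_19: α=1, u≡12; β=0, v≡2 (mod 19); (12|19)=-1, (2|19)=-1; sign (−1)^0·-1^0·-1^1 = -1.
(a,b)_5: α=0, u≡3; β=3, v≡1 (mod 5); (3|5)=-1, (1|5)=+1; sign (−1)^0·-1^3·+1^0 = -1.
(a,b)_∞: sgn(16302)=+, sgn(-55)=−, so +1.
(a,b)_3: α=-1, u≡1; β=-4, v≡2 (mod 3); (1|3)=+1, (2|3)=-1; sign (−1)^0·+1^-4·-1^-1 = -1.
(a,b)_13: α=1, u≡6; β=0, v≡4 (mod 13); (6|13)=-1, (4|13)=+1; sign (−1)^0·-1^0·+1^1 = +1.
(a,b)_7: α=2, u≡6; β=0, v≡4 (mod 7); (6|7)=-1, (4|7)=+1; sign (−1)^0·-1^0·+1^2 = +1.
Ram(16302, -55) = {3, 5, 11, 19}; no ℚ_3-point on the conic.

[3, 5, 11, 19]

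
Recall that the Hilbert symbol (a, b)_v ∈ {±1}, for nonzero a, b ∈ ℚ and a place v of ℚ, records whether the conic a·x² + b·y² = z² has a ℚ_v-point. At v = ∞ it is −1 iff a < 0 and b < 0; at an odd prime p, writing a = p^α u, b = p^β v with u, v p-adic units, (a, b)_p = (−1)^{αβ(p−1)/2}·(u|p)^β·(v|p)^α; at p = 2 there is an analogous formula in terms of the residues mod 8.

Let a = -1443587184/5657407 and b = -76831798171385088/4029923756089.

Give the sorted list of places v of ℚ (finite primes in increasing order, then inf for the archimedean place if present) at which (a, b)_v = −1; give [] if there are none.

[2, 3, 13, inf]

Mod squares: a ≡ -273, b ≡ -13. Check v ∈ {∞, 2, 3, 7, 11, 13, 29, 31}.
v=2: v_2(a)=4, v_2(b)=8; units ≡ 7, 3 (mod 8); ε·ε+αω+βω = 1·1+4·1+8·0 ≡ 1  ⇒  (a,b)_2 = -1.
v=13: a=13^5·(≡6), b=13^7·(≡1) mod 13; (6|13)=-1, (1|13)=+1; (−1)^{5·7·6}·(-1)^7·(+1)^5 = -1.
v=31: a=31^-2·(≡26), b=31^-2·(≡25) mod 31; (26|31)=-1, (25|31)=+1; (−1)^{-2·-2·15}·(-1)^-2·(+1)^-2 = +1.
v=11: a=11^0·(≡2), b=11^-2·(≡3) mod 11; (2|11)=-1, (3|11)=+1; (−1)^{0·-2·5}·(-1)^-2·(+1)^0 = +1.
v=∞: -273 < 0 and -13 < 0  ⇒  (a,b)_∞ = -1.
v=3: a=3^5·(≡2), b=3^14·(≡2) mod 3; (2|3)=-1, (2|3)=-1; (−1)^{5·14·1}·(-1)^14·(-1)^5 = -1.
v=7: a=7^-1·(≡5), b=7^-2·(≡2) mod 7; (5|7)=-1, (2|7)=+1; (−1)^{-1·-2·3}·(-1)^-2·(+1)^-1 = +1.
v=29: a=29^-2·(≡12), b=29^-4·(≡4) mod 29; (12|29)=-1, (4|29)=+1; (−1)^{-2·-4·14}·(-1)^-4·(+1)^-2 = +1.
(-273, -13 / ℚ) ramifies at {2, 3, 13, ∞}: a division algebra.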